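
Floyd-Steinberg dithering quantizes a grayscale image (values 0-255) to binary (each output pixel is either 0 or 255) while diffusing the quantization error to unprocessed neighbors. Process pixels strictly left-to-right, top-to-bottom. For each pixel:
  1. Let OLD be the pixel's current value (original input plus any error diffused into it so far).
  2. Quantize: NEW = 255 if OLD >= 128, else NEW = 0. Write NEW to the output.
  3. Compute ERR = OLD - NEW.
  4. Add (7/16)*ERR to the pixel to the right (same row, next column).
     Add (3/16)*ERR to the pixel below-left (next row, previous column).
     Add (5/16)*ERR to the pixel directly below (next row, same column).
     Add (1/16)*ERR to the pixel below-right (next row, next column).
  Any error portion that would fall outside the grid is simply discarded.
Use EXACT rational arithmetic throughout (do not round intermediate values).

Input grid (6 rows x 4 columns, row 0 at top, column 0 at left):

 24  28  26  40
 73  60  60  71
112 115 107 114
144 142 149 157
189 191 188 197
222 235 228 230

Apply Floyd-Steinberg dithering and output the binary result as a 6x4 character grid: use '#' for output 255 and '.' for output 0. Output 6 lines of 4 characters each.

Answer: ....
..#.
#..#
###.
#.##
####

Derivation:
(0,0): OLD=24 → NEW=0, ERR=24
(0,1): OLD=77/2 → NEW=0, ERR=77/2
(0,2): OLD=1371/32 → NEW=0, ERR=1371/32
(0,3): OLD=30077/512 → NEW=0, ERR=30077/512
(1,0): OLD=2807/32 → NEW=0, ERR=2807/32
(1,1): OLD=30705/256 → NEW=0, ERR=30705/256
(1,2): OLD=1141013/8192 → NEW=255, ERR=-947947/8192
(1,3): OLD=5427619/131072 → NEW=0, ERR=5427619/131072
(2,0): OLD=663147/4096 → NEW=255, ERR=-381333/4096
(2,1): OLD=12522169/131072 → NEW=0, ERR=12522169/131072
(2,2): OLD=33527313/262144 → NEW=0, ERR=33527313/262144
(2,3): OLD=736783733/4194304 → NEW=255, ERR=-332763787/4194304
(3,0): OLD=278543115/2097152 → NEW=255, ERR=-256230645/2097152
(3,1): OLD=4582301365/33554432 → NEW=255, ERR=-3974078795/33554432
(3,2): OLD=68852039019/536870912 → NEW=255, ERR=-68050043541/536870912
(3,3): OLD=727964539501/8589934592 → NEW=0, ERR=727964539501/8589934592
(4,0): OLD=69047914383/536870912 → NEW=255, ERR=-67854168177/536870912
(4,1): OLD=289013425245/4294967296 → NEW=0, ERR=289013425245/4294967296
(4,2): OLD=25607237169869/137438953472 → NEW=255, ERR=-9439695965491/137438953472
(4,3): OLD=407946061598891/2199023255552 → NEW=255, ERR=-152804868566869/2199023255552
(5,0): OLD=13408597384047/68719476736 → NEW=255, ERR=-4114869183633/68719476736
(5,1): OLD=459714689573273/2199023255552 → NEW=255, ERR=-101036240592487/2199023255552
(5,2): OLD=97643245982685/549755813888 → NEW=255, ERR=-42544486558755/549755813888
(5,3): OLD=5986100478504019/35184372088832 → NEW=255, ERR=-2985914404148141/35184372088832
Row 0: ....
Row 1: ..#.
Row 2: #..#
Row 3: ###.
Row 4: #.##
Row 5: ####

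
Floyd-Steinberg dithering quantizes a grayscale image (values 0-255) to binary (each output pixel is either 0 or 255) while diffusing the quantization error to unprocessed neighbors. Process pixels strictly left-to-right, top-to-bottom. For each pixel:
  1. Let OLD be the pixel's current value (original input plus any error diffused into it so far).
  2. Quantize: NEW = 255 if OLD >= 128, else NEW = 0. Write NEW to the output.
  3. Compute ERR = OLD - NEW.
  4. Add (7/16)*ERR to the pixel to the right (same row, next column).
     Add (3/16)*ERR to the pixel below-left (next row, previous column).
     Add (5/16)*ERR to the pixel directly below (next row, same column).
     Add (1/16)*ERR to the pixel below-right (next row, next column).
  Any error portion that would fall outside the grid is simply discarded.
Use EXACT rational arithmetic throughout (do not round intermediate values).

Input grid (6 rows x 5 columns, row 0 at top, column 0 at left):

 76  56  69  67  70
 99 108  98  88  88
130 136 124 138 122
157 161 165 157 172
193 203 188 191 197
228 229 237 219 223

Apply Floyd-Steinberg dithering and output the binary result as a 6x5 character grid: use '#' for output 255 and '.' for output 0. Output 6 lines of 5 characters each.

Answer: .....
#.##.
.#.#.
##.##
###.#
#####

Derivation:
(0,0): OLD=76 → NEW=0, ERR=76
(0,1): OLD=357/4 → NEW=0, ERR=357/4
(0,2): OLD=6915/64 → NEW=0, ERR=6915/64
(0,3): OLD=117013/1024 → NEW=0, ERR=117013/1024
(0,4): OLD=1965971/16384 → NEW=0, ERR=1965971/16384
(1,0): OLD=8927/64 → NEW=255, ERR=-7393/64
(1,1): OLD=56505/512 → NEW=0, ERR=56505/512
(1,2): OLD=3392333/16384 → NEW=255, ERR=-785587/16384
(1,3): OLD=8649689/65536 → NEW=255, ERR=-8061991/65536
(1,4): OLD=82649003/1048576 → NEW=0, ERR=82649003/1048576
(2,0): OLD=938755/8192 → NEW=0, ERR=938755/8192
(2,1): OLD=53585585/262144 → NEW=255, ERR=-13261135/262144
(2,2): OLD=296605459/4194304 → NEW=0, ERR=296605459/4194304
(2,3): OLD=9548102089/67108864 → NEW=255, ERR=-7564658231/67108864
(2,4): OLD=96236097087/1073741824 → NEW=0, ERR=96236097087/1073741824
(3,0): OLD=768923123/4194304 → NEW=255, ERR=-300624397/4194304
(3,1): OLD=4504862231/33554432 → NEW=255, ERR=-4051517929/33554432
(3,2): OLD=118085761421/1073741824 → NEW=0, ERR=118085761421/1073741824
(3,3): OLD=410413302765/2147483648 → NEW=255, ERR=-137195027475/2147483648
(3,4): OLD=5669801714449/34359738368 → NEW=255, ERR=-3091931569391/34359738368
(4,0): OLD=79436556349/536870912 → NEW=255, ERR=-57465526211/536870912
(4,1): OLD=2312050647389/17179869184 → NEW=255, ERR=-2068815994531/17179869184
(4,2): OLD=41275137618387/274877906944 → NEW=255, ERR=-28818728652333/274877906944
(4,3): OLD=506514562728925/4398046511104 → NEW=0, ERR=506514562728925/4398046511104
(4,4): OLD=15148432921423243/70368744177664 → NEW=255, ERR=-2795596843881077/70368744177664
(5,0): OLD=47271230605879/274877906944 → NEW=255, ERR=-22822635664841/274877906944
(5,1): OLD=283005193224709/2199023255552 → NEW=255, ERR=-277745736941051/2199023255552
(5,2): OLD=11473380554331853/70368744177664 → NEW=255, ERR=-6470649210972467/70368744177664
(5,3): OLD=56508578768350227/281474976710656 → NEW=255, ERR=-15267540292867053/281474976710656
(5,4): OLD=873934929990580897/4503599627370496 → NEW=255, ERR=-274482974988895583/4503599627370496
Row 0: .....
Row 1: #.##.
Row 2: .#.#.
Row 3: ##.##
Row 4: ###.#
Row 5: #####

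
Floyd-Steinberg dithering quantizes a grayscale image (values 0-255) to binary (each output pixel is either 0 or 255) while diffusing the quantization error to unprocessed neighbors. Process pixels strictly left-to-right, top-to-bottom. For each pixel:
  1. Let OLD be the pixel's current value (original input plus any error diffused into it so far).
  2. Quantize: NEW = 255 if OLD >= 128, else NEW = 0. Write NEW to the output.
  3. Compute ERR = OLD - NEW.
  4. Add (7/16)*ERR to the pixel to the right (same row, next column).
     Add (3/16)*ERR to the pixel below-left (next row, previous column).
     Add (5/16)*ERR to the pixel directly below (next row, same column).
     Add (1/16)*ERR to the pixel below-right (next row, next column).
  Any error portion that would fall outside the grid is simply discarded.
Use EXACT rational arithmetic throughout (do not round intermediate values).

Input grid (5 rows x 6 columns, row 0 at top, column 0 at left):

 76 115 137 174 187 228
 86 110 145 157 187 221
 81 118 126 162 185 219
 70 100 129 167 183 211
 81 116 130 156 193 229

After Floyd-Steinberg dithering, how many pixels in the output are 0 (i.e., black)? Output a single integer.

(0,0): OLD=76 → NEW=0, ERR=76
(0,1): OLD=593/4 → NEW=255, ERR=-427/4
(0,2): OLD=5779/64 → NEW=0, ERR=5779/64
(0,3): OLD=218629/1024 → NEW=255, ERR=-42491/1024
(0,4): OLD=2766371/16384 → NEW=255, ERR=-1411549/16384
(0,5): OLD=49887989/262144 → NEW=255, ERR=-16958731/262144
(1,0): OLD=5743/64 → NEW=0, ERR=5743/64
(1,1): OLD=70441/512 → NEW=255, ERR=-60119/512
(1,2): OLD=1759549/16384 → NEW=0, ERR=1759549/16384
(1,3): OLD=11829737/65536 → NEW=255, ERR=-4881943/65536
(1,4): OLD=472962635/4194304 → NEW=0, ERR=472962635/4194304
(1,5): OLD=16423742365/67108864 → NEW=255, ERR=-689017955/67108864
(2,0): OLD=712915/8192 → NEW=0, ERR=712915/8192
(2,1): OLD=38043617/262144 → NEW=255, ERR=-28803103/262144
(2,2): OLD=378260259/4194304 → NEW=0, ERR=378260259/4194304
(2,3): OLD=6913284235/33554432 → NEW=255, ERR=-1643095925/33554432
(2,4): OLD=206409741793/1073741824 → NEW=255, ERR=-67394423327/1073741824
(2,5): OLD=3356587386167/17179869184 → NEW=255, ERR=-1024279255753/17179869184
(3,0): OLD=321258371/4194304 → NEW=0, ERR=321258371/4194304
(3,1): OLD=4077620007/33554432 → NEW=0, ERR=4077620007/33554432
(3,2): OLD=52157006549/268435456 → NEW=255, ERR=-16294034731/268435456
(3,3): OLD=2044561189583/17179869184 → NEW=0, ERR=2044561189583/17179869184
(3,4): OLD=27654464275407/137438953472 → NEW=255, ERR=-7392468859953/137438953472
(3,5): OLD=362648968485825/2199023255552 → NEW=255, ERR=-198101961679935/2199023255552
(4,0): OLD=68569738733/536870912 → NEW=0, ERR=68569738733/536870912
(4,1): OLD=1745987047465/8589934592 → NEW=255, ERR=-444446273495/8589934592
(4,2): OLD=32519213972203/274877906944 → NEW=0, ERR=32519213972203/274877906944
(4,3): OLD=1016254743980023/4398046511104 → NEW=255, ERR=-105247116351497/4398046511104
(4,4): OLD=10996438688689831/70368744177664 → NEW=255, ERR=-6947591076614489/70368744177664
(4,5): OLD=173716683205573937/1125899906842624 → NEW=255, ERR=-113387793039295183/1125899906842624
Output grid:
  Row 0: .#.###  (2 black, running=2)
  Row 1: .#.#.#  (3 black, running=5)
  Row 2: .#.###  (2 black, running=7)
  Row 3: ..#.##  (3 black, running=10)
  Row 4: .#.###  (2 black, running=12)

Answer: 12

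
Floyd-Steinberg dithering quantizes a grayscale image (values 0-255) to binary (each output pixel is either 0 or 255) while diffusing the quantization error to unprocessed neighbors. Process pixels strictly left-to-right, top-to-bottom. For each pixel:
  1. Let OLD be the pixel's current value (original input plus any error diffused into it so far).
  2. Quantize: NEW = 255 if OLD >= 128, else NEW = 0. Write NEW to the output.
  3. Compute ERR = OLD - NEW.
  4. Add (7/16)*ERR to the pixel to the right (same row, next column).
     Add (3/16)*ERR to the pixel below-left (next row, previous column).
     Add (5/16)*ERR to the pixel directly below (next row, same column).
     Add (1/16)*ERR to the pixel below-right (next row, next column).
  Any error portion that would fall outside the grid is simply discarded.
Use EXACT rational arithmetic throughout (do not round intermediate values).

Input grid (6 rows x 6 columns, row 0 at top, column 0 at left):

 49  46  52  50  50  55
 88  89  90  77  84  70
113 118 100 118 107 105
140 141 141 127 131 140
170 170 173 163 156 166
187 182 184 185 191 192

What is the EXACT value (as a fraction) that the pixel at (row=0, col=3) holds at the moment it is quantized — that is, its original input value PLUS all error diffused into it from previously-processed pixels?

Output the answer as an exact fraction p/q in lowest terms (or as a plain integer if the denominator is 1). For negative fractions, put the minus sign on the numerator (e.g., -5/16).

Answer: 350855/4096

Derivation:
(0,0): OLD=49 → NEW=0, ERR=49
(0,1): OLD=1079/16 → NEW=0, ERR=1079/16
(0,2): OLD=20865/256 → NEW=0, ERR=20865/256
(0,3): OLD=350855/4096 → NEW=0, ERR=350855/4096
Target (0,3): original=50, with diffused error = 350855/4096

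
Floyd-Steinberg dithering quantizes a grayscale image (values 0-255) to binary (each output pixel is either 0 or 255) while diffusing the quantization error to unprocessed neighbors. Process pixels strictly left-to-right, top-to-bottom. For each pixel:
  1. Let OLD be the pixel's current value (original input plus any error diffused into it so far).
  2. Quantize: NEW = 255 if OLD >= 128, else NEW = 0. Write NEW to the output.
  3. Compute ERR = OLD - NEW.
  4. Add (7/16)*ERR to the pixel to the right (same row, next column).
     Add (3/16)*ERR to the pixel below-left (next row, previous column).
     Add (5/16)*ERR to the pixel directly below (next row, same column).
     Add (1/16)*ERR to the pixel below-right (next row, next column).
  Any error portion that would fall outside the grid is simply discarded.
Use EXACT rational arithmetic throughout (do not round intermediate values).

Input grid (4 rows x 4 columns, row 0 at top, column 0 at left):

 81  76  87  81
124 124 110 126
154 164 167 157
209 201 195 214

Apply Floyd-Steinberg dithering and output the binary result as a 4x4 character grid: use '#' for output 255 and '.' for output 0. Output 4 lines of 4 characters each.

(0,0): OLD=81 → NEW=0, ERR=81
(0,1): OLD=1783/16 → NEW=0, ERR=1783/16
(0,2): OLD=34753/256 → NEW=255, ERR=-30527/256
(0,3): OLD=118087/4096 → NEW=0, ERR=118087/4096
(1,0): OLD=43573/256 → NEW=255, ERR=-21707/256
(1,1): OLD=213875/2048 → NEW=0, ERR=213875/2048
(1,2): OLD=8571759/65536 → NEW=255, ERR=-8139921/65536
(1,3): OLD=76773177/1048576 → NEW=0, ERR=76773177/1048576
(2,0): OLD=4819617/32768 → NEW=255, ERR=-3536223/32768
(2,1): OLD=126702587/1048576 → NEW=0, ERR=126702587/1048576
(2,2): OLD=422167879/2097152 → NEW=255, ERR=-112605881/2097152
(2,3): OLD=4987058955/33554432 → NEW=255, ERR=-3569321205/33554432
(3,0): OLD=3320750225/16777216 → NEW=255, ERR=-957439855/16777216
(3,1): OLD=52876567311/268435456 → NEW=255, ERR=-15574473969/268435456
(3,2): OLD=603201694449/4294967296 → NEW=255, ERR=-492014966031/4294967296
(3,3): OLD=8746880843799/68719476736 → NEW=0, ERR=8746880843799/68719476736
Row 0: ..#.
Row 1: #.#.
Row 2: #.##
Row 3: ###.

Answer: ..#.
#.#.
#.##
###.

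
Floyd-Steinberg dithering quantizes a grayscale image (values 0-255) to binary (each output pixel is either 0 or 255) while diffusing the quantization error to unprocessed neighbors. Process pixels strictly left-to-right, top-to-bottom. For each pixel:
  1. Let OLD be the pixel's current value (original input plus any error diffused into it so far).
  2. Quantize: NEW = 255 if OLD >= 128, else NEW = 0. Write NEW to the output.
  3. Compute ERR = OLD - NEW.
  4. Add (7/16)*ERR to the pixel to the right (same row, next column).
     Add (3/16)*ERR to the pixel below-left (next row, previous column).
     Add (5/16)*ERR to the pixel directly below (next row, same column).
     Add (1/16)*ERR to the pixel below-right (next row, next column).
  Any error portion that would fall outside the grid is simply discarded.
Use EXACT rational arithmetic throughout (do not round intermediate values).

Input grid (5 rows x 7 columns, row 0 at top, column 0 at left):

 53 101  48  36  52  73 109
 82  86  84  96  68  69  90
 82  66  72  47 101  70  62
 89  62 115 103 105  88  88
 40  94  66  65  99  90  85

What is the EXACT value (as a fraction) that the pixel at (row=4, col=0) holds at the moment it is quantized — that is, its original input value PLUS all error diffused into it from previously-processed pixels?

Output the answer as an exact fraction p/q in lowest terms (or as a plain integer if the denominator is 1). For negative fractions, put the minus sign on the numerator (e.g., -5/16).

Answer: 29981961035/2147483648

Derivation:
(0,0): OLD=53 → NEW=0, ERR=53
(0,1): OLD=1987/16 → NEW=0, ERR=1987/16
(0,2): OLD=26197/256 → NEW=0, ERR=26197/256
(0,3): OLD=330835/4096 → NEW=0, ERR=330835/4096
(0,4): OLD=5723717/65536 → NEW=0, ERR=5723717/65536
(0,5): OLD=116612067/1048576 → NEW=0, ERR=116612067/1048576
(0,6): OLD=2645001013/16777216 → NEW=255, ERR=-1633189067/16777216
(1,0): OLD=31193/256 → NEW=0, ERR=31193/256
(1,1): OLD=410863/2048 → NEW=255, ERR=-111377/2048
(1,2): OLD=7542683/65536 → NEW=0, ERR=7542683/65536
(1,3): OLD=50951615/262144 → NEW=255, ERR=-15895105/262144
(1,4): OLD=1588215069/16777216 → NEW=0, ERR=1588215069/16777216
(1,5): OLD=17767110829/134217728 → NEW=255, ERR=-16458409811/134217728
(1,6): OLD=27663441539/2147483648 → NEW=0, ERR=27663441539/2147483648
(2,0): OLD=3600565/32768 → NEW=0, ERR=3600565/32768
(2,1): OLD=132407063/1048576 → NEW=0, ERR=132407063/1048576
(2,2): OLD=2490457349/16777216 → NEW=255, ERR=-1787732731/16777216
(2,3): OLD=855737885/134217728 → NEW=0, ERR=855737885/134217728
(2,4): OLD=114450546605/1073741824 → NEW=0, ERR=114450546605/1073741824
(2,5): OLD=2977098406799/34359738368 → NEW=0, ERR=2977098406799/34359738368
(2,6): OLD=52924271720153/549755813888 → NEW=0, ERR=52924271720153/549755813888
(3,0): OLD=2466483813/16777216 → NEW=255, ERR=-1811706267/16777216
(3,1): OLD=5516955265/134217728 → NEW=0, ERR=5516955265/134217728
(3,2): OLD=116792657427/1073741824 → NEW=0, ERR=116792657427/1073741824
(3,3): OLD=712560347093/4294967296 → NEW=255, ERR=-382656313387/4294967296
(3,4): OLD=63758058484325/549755813888 → NEW=0, ERR=63758058484325/549755813888
(3,5): OLD=837950981455359/4398046511104 → NEW=255, ERR=-283550878876161/4398046511104
(3,6): OLD=6705632800377697/70368744177664 → NEW=0, ERR=6705632800377697/70368744177664
(4,0): OLD=29981961035/2147483648 → NEW=0, ERR=29981961035/2147483648
Target (4,0): original=40, with diffused error = 29981961035/2147483648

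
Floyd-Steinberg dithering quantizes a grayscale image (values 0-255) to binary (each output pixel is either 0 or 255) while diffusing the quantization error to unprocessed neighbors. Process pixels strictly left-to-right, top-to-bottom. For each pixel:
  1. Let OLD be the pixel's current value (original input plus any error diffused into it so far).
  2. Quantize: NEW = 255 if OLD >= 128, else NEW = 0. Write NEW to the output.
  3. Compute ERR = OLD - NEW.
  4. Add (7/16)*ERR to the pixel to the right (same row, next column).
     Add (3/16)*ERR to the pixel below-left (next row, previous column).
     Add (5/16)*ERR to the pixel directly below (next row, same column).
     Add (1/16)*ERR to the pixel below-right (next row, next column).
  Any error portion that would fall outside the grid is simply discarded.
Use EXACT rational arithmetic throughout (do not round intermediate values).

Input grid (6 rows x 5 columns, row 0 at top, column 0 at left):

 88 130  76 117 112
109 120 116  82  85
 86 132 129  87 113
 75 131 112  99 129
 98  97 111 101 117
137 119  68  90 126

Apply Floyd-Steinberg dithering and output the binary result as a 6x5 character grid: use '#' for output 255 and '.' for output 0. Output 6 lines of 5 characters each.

Answer: .#.#.
.#..#
.#.#.
.#..#
.#.#.
#..#.

Derivation:
(0,0): OLD=88 → NEW=0, ERR=88
(0,1): OLD=337/2 → NEW=255, ERR=-173/2
(0,2): OLD=1221/32 → NEW=0, ERR=1221/32
(0,3): OLD=68451/512 → NEW=255, ERR=-62109/512
(0,4): OLD=482741/8192 → NEW=0, ERR=482741/8192
(1,0): OLD=3849/32 → NEW=0, ERR=3849/32
(1,1): OLD=40511/256 → NEW=255, ERR=-24769/256
(1,2): OLD=470571/8192 → NEW=0, ERR=470571/8192
(1,3): OLD=2708495/32768 → NEW=0, ERR=2708495/32768
(1,4): OLD=69203789/524288 → NEW=255, ERR=-64489651/524288
(2,0): OLD=431909/4096 → NEW=0, ERR=431909/4096
(2,1): OLD=21782247/131072 → NEW=255, ERR=-11641113/131072
(2,2): OLD=246510709/2097152 → NEW=0, ERR=246510709/2097152
(2,3): OLD=4858119311/33554432 → NEW=255, ERR=-3698260849/33554432
(2,4): OLD=16915397673/536870912 → NEW=0, ERR=16915397673/536870912
(3,0): OLD=191468501/2097152 → NEW=0, ERR=191468501/2097152
(3,1): OLD=2882645297/16777216 → NEW=255, ERR=-1395544783/16777216
(3,2): OLD=46237864427/536870912 → NEW=0, ERR=46237864427/536870912
(3,3): OLD=124007580275/1073741824 → NEW=0, ERR=124007580275/1073741824
(3,4): OLD=3135065816223/17179869184 → NEW=255, ERR=-1245800825697/17179869184
(4,0): OLD=29778780379/268435456 → NEW=0, ERR=29778780379/268435456
(4,1): OLD=1214568944987/8589934592 → NEW=255, ERR=-975864375973/8589934592
(4,2): OLD=14385365355445/137438953472 → NEW=0, ERR=14385365355445/137438953472
(4,3): OLD=384101431151451/2199023255552 → NEW=255, ERR=-176649499014309/2199023255552
(4,4): OLD=2336680037250301/35184372088832 → NEW=0, ERR=2336680037250301/35184372088832
(5,0): OLD=20666148358385/137438953472 → NEW=255, ERR=-14380784776975/137438953472
(5,1): OLD=70675977757203/1099511627776 → NEW=0, ERR=70675977757203/1099511627776
(5,2): OLD=3753060441785003/35184372088832 → NEW=0, ERR=3753060441785003/35184372088832
(5,3): OLD=18374413155503301/140737488355328 → NEW=255, ERR=-17513646375105339/140737488355328
(5,4): OLD=196559284706694119/2251799813685248 → NEW=0, ERR=196559284706694119/2251799813685248
Row 0: .#.#.
Row 1: .#..#
Row 2: .#.#.
Row 3: .#..#
Row 4: .#.#.
Row 5: #..#.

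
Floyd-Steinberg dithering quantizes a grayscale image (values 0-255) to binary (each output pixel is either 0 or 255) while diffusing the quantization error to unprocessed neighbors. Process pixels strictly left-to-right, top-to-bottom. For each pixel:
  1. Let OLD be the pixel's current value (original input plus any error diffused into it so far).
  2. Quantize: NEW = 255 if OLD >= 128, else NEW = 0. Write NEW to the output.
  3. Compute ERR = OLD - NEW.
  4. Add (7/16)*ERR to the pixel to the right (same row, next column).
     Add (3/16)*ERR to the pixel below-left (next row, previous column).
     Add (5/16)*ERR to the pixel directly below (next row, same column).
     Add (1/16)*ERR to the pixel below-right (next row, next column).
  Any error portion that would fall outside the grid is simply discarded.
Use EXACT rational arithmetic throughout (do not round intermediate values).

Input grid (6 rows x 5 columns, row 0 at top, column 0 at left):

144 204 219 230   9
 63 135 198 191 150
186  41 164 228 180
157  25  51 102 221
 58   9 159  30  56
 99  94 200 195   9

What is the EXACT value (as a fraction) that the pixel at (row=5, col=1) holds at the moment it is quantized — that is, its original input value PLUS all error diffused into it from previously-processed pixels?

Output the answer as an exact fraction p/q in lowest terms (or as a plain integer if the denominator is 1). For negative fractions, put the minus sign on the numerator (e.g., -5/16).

(0,0): OLD=144 → NEW=255, ERR=-111
(0,1): OLD=2487/16 → NEW=255, ERR=-1593/16
(0,2): OLD=44913/256 → NEW=255, ERR=-20367/256
(0,3): OLD=799511/4096 → NEW=255, ERR=-244969/4096
(0,4): OLD=-1124959/65536 → NEW=0, ERR=-1124959/65536
(1,0): OLD=2469/256 → NEW=0, ERR=2469/256
(1,1): OLD=176643/2048 → NEW=0, ERR=176643/2048
(1,2): OLD=12677055/65536 → NEW=255, ERR=-4034625/65536
(1,3): OLD=35962323/262144 → NEW=255, ERR=-30884397/262144
(1,4): OLD=374777625/4194304 → NEW=0, ERR=374777625/4194304
(2,0): OLD=6723537/32768 → NEW=255, ERR=-1632303/32768
(2,1): OLD=36930443/1048576 → NEW=0, ERR=36930443/1048576
(2,2): OLD=2407034977/16777216 → NEW=255, ERR=-1871155103/16777216
(2,3): OLD=41686658707/268435456 → NEW=255, ERR=-26764382573/268435456
(2,4): OLD=674046652741/4294967296 → NEW=255, ERR=-421170007739/4294967296
(3,0): OLD=2483645761/16777216 → NEW=255, ERR=-1794544319/16777216
(3,1): OLD=-4672846419/134217728 → NEW=0, ERR=-4672846419/134217728
(3,2): OLD=-66907880321/4294967296 → NEW=0, ERR=-66907880321/4294967296
(3,3): OLD=332169391175/8589934592 → NEW=0, ERR=332169391175/8589934592
(3,4): OLD=27631034135811/137438953472 → NEW=255, ERR=-7415898999549/137438953472
(4,0): OLD=38753739567/2147483648 → NEW=0, ERR=38753739567/2147483648
(4,1): OLD=-246754769105/68719476736 → NEW=0, ERR=-246754769105/68719476736
(4,2): OLD=173322003028641/1099511627776 → NEW=255, ERR=-107053462054239/1099511627776
(4,3): OLD=-204130236046545/17592186044416 → NEW=0, ERR=-204130236046545/17592186044416
(4,4): OLD=10267794596885961/281474976710656 → NEW=0, ERR=10267794596885961/281474976710656
(5,0): OLD=114311985173229/1099511627776 → NEW=0, ERR=114311985173229/1099511627776
(5,1): OLD=1066395265677447/8796093022208 → NEW=0, ERR=1066395265677447/8796093022208
Target (5,1): original=94, with diffused error = 1066395265677447/8796093022208

Answer: 1066395265677447/8796093022208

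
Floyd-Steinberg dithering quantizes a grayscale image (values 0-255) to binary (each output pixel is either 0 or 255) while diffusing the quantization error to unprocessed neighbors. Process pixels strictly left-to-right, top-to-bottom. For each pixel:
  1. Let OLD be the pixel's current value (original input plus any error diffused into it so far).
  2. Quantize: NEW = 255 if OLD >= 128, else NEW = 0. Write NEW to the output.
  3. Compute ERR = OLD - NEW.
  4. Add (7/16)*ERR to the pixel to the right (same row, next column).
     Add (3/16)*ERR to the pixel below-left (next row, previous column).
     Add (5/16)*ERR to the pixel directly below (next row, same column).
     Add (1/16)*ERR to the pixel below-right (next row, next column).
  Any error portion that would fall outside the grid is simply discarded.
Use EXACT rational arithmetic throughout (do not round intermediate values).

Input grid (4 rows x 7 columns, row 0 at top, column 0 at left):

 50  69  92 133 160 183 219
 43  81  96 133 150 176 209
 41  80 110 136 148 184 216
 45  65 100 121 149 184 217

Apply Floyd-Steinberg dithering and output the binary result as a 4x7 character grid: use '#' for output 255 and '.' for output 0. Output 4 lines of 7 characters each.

Answer: ..#.###
..#.#.#
.#.#.##
...#.##

Derivation:
(0,0): OLD=50 → NEW=0, ERR=50
(0,1): OLD=727/8 → NEW=0, ERR=727/8
(0,2): OLD=16865/128 → NEW=255, ERR=-15775/128
(0,3): OLD=161959/2048 → NEW=0, ERR=161959/2048
(0,4): OLD=6376593/32768 → NEW=255, ERR=-1979247/32768
(0,5): OLD=82089975/524288 → NEW=255, ERR=-51603465/524288
(0,6): OLD=1475880897/8388608 → NEW=255, ERR=-663214143/8388608
(1,0): OLD=9685/128 → NEW=0, ERR=9685/128
(1,1): OLD=125459/1024 → NEW=0, ERR=125459/1024
(1,2): OLD=4312143/32768 → NEW=255, ERR=-4043697/32768
(1,3): OLD=11101251/131072 → NEW=0, ERR=11101251/131072
(1,4): OLD=1297437577/8388608 → NEW=255, ERR=-841657463/8388608
(1,5): OLD=5553055513/67108864 → NEW=0, ERR=5553055513/67108864
(1,6): OLD=230149620567/1073741824 → NEW=255, ERR=-43654544553/1073741824
(2,0): OLD=1435521/16384 → NEW=0, ERR=1435521/16384
(2,1): OLD=72462043/524288 → NEW=255, ERR=-61231397/524288
(2,2): OLD=368081361/8388608 → NEW=0, ERR=368081361/8388608
(2,3): OLD=10411211017/67108864 → NEW=255, ERR=-6701549303/67108864
(2,4): OLD=50339826681/536870912 → NEW=0, ERR=50339826681/536870912
(2,5): OLD=4071402155507/17179869184 → NEW=255, ERR=-309464486413/17179869184
(2,6): OLD=55136595142101/274877906944 → NEW=255, ERR=-14957271128619/274877906944
(3,0): OLD=423476529/8388608 → NEW=0, ERR=423476529/8388608
(3,1): OLD=4314603549/67108864 → NEW=0, ERR=4314603549/67108864
(3,2): OLD=62178697479/536870912 → NEW=0, ERR=62178697479/536870912
(3,3): OLD=345286920753/2147483648 → NEW=255, ERR=-202321409487/2147483648
(3,4): OLD=35037191391537/274877906944 → NEW=0, ERR=35037191391537/274877906944
(3,5): OLD=505322958372835/2199023255552 → NEW=255, ERR=-55427971792925/2199023255552
(3,6): OLD=6609110641320445/35184372088832 → NEW=255, ERR=-2362904241331715/35184372088832
Row 0: ..#.###
Row 1: ..#.#.#
Row 2: .#.#.##
Row 3: ...#.##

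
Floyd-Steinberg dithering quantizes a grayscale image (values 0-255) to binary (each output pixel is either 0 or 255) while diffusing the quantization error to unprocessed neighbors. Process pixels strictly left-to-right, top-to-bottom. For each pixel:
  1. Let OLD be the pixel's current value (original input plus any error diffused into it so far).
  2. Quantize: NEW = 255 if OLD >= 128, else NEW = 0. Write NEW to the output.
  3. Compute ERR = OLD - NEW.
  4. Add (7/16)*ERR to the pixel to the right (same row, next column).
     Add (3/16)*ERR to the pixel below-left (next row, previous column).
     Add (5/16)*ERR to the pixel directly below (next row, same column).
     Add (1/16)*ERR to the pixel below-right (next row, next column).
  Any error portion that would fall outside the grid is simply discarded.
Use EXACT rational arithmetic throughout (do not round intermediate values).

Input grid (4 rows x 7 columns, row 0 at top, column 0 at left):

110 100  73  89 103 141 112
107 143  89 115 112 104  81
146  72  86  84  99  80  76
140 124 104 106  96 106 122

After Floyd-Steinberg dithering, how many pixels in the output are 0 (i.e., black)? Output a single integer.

(0,0): OLD=110 → NEW=0, ERR=110
(0,1): OLD=1185/8 → NEW=255, ERR=-855/8
(0,2): OLD=3359/128 → NEW=0, ERR=3359/128
(0,3): OLD=205785/2048 → NEW=0, ERR=205785/2048
(0,4): OLD=4815599/32768 → NEW=255, ERR=-3540241/32768
(0,5): OLD=49142921/524288 → NEW=0, ERR=49142921/524288
(0,6): OLD=1283524543/8388608 → NEW=255, ERR=-855570497/8388608
(1,0): OLD=15531/128 → NEW=0, ERR=15531/128
(1,1): OLD=178669/1024 → NEW=255, ERR=-82451/1024
(1,2): OLD=2429233/32768 → NEW=0, ERR=2429233/32768
(1,3): OLD=20999933/131072 → NEW=255, ERR=-12423427/131072
(1,4): OLD=508558583/8388608 → NEW=0, ERR=508558583/8388608
(1,5): OLD=8988487143/67108864 → NEW=255, ERR=-8124273177/67108864
(1,6): OLD=2170649513/1073741824 → NEW=0, ERR=2170649513/1073741824
(2,0): OLD=2765951/16384 → NEW=255, ERR=-1411969/16384
(2,1): OLD=16052645/524288 → NEW=0, ERR=16052645/524288
(2,2): OLD=836831407/8388608 → NEW=0, ERR=836831407/8388608
(2,3): OLD=7652085879/67108864 → NEW=0, ERR=7652085879/67108864
(2,4): OLD=74736885447/536870912 → NEW=255, ERR=-62165197113/536870912
(2,5): OLD=-74257631859/17179869184 → NEW=0, ERR=-74257631859/17179869184
(2,6): OLD=18464755532459/274877906944 → NEW=0, ERR=18464755532459/274877906944
(3,0): OLD=996648015/8388608 → NEW=0, ERR=996648015/8388608
(3,1): OLD=13345656035/67108864 → NEW=255, ERR=-3767104285/67108864
(3,2): OLD=71891836089/536870912 → NEW=255, ERR=-65010246471/536870912
(3,3): OLD=157151598831/2147483648 → NEW=0, ERR=157151598831/2147483648
(3,4): OLD=26978498152527/274877906944 → NEW=0, ERR=26978498152527/274877906944
(3,5): OLD=336333746185757/2199023255552 → NEW=255, ERR=-224417183980003/2199023255552
(3,6): OLD=3450658351397891/35184372088832 → NEW=0, ERR=3450658351397891/35184372088832
Output grid:
  Row 0: .#..#.#  (4 black, running=4)
  Row 1: .#.#.#.  (4 black, running=8)
  Row 2: #...#..  (5 black, running=13)
  Row 3: .##..#.  (4 black, running=17)

Answer: 17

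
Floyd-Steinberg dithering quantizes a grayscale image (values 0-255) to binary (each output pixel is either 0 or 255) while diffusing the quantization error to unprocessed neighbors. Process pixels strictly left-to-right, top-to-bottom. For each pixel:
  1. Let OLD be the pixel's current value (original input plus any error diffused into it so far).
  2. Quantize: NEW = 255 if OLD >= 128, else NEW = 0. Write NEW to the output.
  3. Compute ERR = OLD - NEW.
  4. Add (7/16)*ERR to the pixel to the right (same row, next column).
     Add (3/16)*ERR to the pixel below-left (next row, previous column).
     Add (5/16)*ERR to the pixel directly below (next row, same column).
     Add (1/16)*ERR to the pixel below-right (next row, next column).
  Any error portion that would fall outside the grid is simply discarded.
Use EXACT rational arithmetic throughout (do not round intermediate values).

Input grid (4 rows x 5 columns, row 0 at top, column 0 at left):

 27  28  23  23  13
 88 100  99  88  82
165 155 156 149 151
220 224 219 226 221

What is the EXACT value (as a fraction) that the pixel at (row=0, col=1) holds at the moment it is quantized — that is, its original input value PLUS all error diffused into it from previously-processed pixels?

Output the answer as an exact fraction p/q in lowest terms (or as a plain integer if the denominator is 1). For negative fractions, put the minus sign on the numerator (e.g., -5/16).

(0,0): OLD=27 → NEW=0, ERR=27
(0,1): OLD=637/16 → NEW=0, ERR=637/16
Target (0,1): original=28, with diffused error = 637/16

Answer: 637/16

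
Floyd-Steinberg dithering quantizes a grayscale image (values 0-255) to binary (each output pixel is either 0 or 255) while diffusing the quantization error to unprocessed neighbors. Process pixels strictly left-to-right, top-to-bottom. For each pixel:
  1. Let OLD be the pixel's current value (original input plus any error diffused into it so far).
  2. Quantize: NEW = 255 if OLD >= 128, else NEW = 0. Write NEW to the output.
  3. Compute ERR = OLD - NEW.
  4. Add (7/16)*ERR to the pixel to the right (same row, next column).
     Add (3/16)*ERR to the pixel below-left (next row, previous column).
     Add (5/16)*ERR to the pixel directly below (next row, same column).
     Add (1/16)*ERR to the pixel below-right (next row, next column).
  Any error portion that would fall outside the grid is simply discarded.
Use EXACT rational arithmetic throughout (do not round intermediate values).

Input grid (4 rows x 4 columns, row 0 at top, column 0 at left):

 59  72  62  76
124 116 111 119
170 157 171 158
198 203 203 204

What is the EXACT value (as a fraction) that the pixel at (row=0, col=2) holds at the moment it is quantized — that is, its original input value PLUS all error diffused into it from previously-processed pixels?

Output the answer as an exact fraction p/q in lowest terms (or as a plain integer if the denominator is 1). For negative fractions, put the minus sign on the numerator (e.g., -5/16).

(0,0): OLD=59 → NEW=0, ERR=59
(0,1): OLD=1565/16 → NEW=0, ERR=1565/16
(0,2): OLD=26827/256 → NEW=0, ERR=26827/256
Target (0,2): original=62, with diffused error = 26827/256

Answer: 26827/256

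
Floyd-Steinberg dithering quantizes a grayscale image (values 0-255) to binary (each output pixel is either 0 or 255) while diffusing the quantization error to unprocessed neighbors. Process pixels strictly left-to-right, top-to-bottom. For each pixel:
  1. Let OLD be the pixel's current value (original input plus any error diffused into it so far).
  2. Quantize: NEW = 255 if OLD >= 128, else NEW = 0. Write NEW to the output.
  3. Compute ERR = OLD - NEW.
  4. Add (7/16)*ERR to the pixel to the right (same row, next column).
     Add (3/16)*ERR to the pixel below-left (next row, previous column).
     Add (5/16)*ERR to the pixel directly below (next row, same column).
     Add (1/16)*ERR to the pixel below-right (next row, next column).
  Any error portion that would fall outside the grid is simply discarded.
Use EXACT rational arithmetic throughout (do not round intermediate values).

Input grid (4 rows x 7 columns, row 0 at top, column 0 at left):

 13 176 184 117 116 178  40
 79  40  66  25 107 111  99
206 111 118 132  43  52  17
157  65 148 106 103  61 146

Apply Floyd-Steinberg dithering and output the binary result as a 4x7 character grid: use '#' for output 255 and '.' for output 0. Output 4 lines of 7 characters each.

Answer: .##.##.
......#
#.##...
#.#.#.#

Derivation:
(0,0): OLD=13 → NEW=0, ERR=13
(0,1): OLD=2907/16 → NEW=255, ERR=-1173/16
(0,2): OLD=38893/256 → NEW=255, ERR=-26387/256
(0,3): OLD=294523/4096 → NEW=0, ERR=294523/4096
(0,4): OLD=9663837/65536 → NEW=255, ERR=-7047843/65536
(0,5): OLD=137311627/1048576 → NEW=255, ERR=-130075253/1048576
(0,6): OLD=-239438131/16777216 → NEW=0, ERR=-239438131/16777216
(1,0): OLD=17745/256 → NEW=0, ERR=17745/256
(1,1): OLD=59191/2048 → NEW=0, ERR=59191/2048
(1,2): OLD=3626371/65536 → NEW=0, ERR=3626371/65536
(1,3): OLD=11815559/262144 → NEW=0, ERR=11815559/262144
(1,4): OLD=1247342453/16777216 → NEW=0, ERR=1247342453/16777216
(1,5): OLD=12799575173/134217728 → NEW=0, ERR=12799575173/134217728
(1,6): OLD=275970749739/2147483648 → NEW=255, ERR=-271637580501/2147483648
(2,0): OLD=7637581/32768 → NEW=255, ERR=-718259/32768
(2,1): OLD=131228703/1048576 → NEW=0, ERR=131228703/1048576
(2,2): OLD=3360514589/16777216 → NEW=255, ERR=-917675491/16777216
(2,3): OLD=18730554485/134217728 → NEW=255, ERR=-15494966155/134217728
(2,4): OLD=39109511813/1073741824 → NEW=0, ERR=39109511813/1073741824
(2,5): OLD=2702952666839/34359738368 → NEW=0, ERR=2702952666839/34359738368
(2,6): OLD=9812202308177/549755813888 → NEW=0, ERR=9812202308177/549755813888
(3,0): OLD=2912787581/16777216 → NEW=255, ERR=-1365402499/16777216
(3,1): OLD=7634004153/134217728 → NEW=0, ERR=7634004153/134217728
(3,2): OLD=152435482427/1073741824 → NEW=255, ERR=-121368682693/1073741824
(3,3): OLD=102571003117/4294967296 → NEW=0, ERR=102571003117/4294967296
(3,4): OLD=72768493559933/549755813888 → NEW=255, ERR=-67419238981507/549755813888
(3,5): OLD=165161945902023/4398046511104 → NEW=0, ERR=165161945902023/4398046511104
(3,6): OLD=12168436304935577/70368744177664 → NEW=255, ERR=-5775593460368743/70368744177664
Row 0: .##.##.
Row 1: ......#
Row 2: #.##...
Row 3: #.#.#.#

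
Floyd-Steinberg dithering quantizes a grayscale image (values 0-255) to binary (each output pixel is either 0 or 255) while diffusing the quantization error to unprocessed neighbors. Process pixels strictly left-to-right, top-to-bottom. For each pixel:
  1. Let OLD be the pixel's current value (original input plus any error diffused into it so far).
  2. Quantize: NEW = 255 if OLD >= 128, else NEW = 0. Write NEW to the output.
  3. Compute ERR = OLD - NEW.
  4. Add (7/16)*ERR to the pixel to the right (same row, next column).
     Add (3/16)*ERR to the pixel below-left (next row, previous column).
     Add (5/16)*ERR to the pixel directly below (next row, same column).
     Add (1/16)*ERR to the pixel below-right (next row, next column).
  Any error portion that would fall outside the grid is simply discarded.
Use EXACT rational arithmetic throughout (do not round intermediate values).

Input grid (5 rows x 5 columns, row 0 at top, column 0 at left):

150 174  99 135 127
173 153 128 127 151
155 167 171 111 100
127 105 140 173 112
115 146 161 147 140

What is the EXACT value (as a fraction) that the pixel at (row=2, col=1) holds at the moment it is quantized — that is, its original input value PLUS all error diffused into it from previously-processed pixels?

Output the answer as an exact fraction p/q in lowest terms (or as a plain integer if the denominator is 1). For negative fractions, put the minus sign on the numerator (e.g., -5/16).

Answer: 131548397/1048576

Derivation:
(0,0): OLD=150 → NEW=255, ERR=-105
(0,1): OLD=2049/16 → NEW=255, ERR=-2031/16
(0,2): OLD=11127/256 → NEW=0, ERR=11127/256
(0,3): OLD=630849/4096 → NEW=255, ERR=-413631/4096
(0,4): OLD=5427655/65536 → NEW=0, ERR=5427655/65536
(1,0): OLD=29795/256 → NEW=0, ERR=29795/256
(1,1): OLD=339637/2048 → NEW=255, ERR=-182603/2048
(1,2): OLD=4961497/65536 → NEW=0, ERR=4961497/65536
(1,3): OLD=38485157/262144 → NEW=255, ERR=-28361563/262144
(1,4): OLD=516889679/4194304 → NEW=0, ERR=516889679/4194304
(2,0): OLD=5723031/32768 → NEW=255, ERR=-2632809/32768
(2,1): OLD=131548397/1048576 → NEW=0, ERR=131548397/1048576
Target (2,1): original=167, with diffused error = 131548397/1048576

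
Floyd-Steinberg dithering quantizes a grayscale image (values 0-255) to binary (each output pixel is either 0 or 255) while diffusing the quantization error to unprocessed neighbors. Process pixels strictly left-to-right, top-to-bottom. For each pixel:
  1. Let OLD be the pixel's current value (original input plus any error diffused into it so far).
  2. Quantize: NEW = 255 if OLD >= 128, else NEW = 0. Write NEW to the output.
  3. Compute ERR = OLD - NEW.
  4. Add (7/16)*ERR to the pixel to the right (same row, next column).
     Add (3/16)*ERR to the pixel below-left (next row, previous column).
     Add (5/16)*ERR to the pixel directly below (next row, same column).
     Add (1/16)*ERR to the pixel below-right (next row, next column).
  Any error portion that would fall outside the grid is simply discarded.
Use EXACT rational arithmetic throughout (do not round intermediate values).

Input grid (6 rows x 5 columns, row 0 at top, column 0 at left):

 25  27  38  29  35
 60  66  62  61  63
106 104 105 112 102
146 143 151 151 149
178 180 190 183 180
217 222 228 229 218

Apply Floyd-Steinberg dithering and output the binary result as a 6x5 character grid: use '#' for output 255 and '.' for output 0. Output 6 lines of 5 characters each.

Answer: .....
..#..
#..#.
##.##
.###.
#####

Derivation:
(0,0): OLD=25 → NEW=0, ERR=25
(0,1): OLD=607/16 → NEW=0, ERR=607/16
(0,2): OLD=13977/256 → NEW=0, ERR=13977/256
(0,3): OLD=216623/4096 → NEW=0, ERR=216623/4096
(0,4): OLD=3810121/65536 → NEW=0, ERR=3810121/65536
(1,0): OLD=19181/256 → NEW=0, ERR=19181/256
(1,1): OLD=250747/2048 → NEW=0, ERR=250747/2048
(1,2): OLD=9497111/65536 → NEW=255, ERR=-7214569/65536
(1,3): OLD=11449867/262144 → NEW=0, ERR=11449867/262144
(1,4): OLD=434456513/4194304 → NEW=0, ERR=434456513/4194304
(2,0): OLD=4992889/32768 → NEW=255, ERR=-3362951/32768
(2,1): OLD=85356739/1048576 → NEW=0, ERR=85356739/1048576
(2,2): OLD=2047720201/16777216 → NEW=0, ERR=2047720201/16777216
(2,3): OLD=51429318411/268435456 → NEW=255, ERR=-17021722869/268435456
(2,4): OLD=469685352077/4294967296 → NEW=0, ERR=469685352077/4294967296
(3,0): OLD=2167471593/16777216 → NEW=255, ERR=-2110718487/16777216
(3,1): OLD=17430554805/134217728 → NEW=255, ERR=-16794965835/134217728
(3,2): OLD=548014312663/4294967296 → NEW=0, ERR=548014312663/4294967296
(3,3): OLD=1848034471743/8589934592 → NEW=255, ERR=-342398849217/8589934592
(3,4): OLD=22233770511771/137438953472 → NEW=255, ERR=-12813162623589/137438953472
(4,0): OLD=247438452359/2147483648 → NEW=0, ERR=247438452359/2147483648
(4,1): OLD=14250148617223/68719476736 → NEW=255, ERR=-3273317950457/68719476736
(4,2): OLD=213018533748553/1099511627776 → NEW=255, ERR=-67356931334327/1099511627776
(4,3): OLD=2361512024364551/17592186044416 → NEW=255, ERR=-2124495416961529/17592186044416
(4,4): OLD=26892370966894001/281474976710656 → NEW=0, ERR=26892370966894001/281474976710656
(5,0): OLD=268364221753461/1099511627776 → NEW=255, ERR=-12011243329419/1099511627776
(5,1): OLD=1742069428061343/8796093022208 → NEW=255, ERR=-500934292601697/8796093022208
(5,2): OLD=44563204440658071/281474976710656 → NEW=255, ERR=-27212914620559209/281474976710656
(5,3): OLD=183577004361525273/1125899906842624 → NEW=255, ERR=-103527471883343847/1125899906842624
(5,4): OLD=3604326284536007747/18014398509481984 → NEW=255, ERR=-989345335381898173/18014398509481984
Row 0: .....
Row 1: ..#..
Row 2: #..#.
Row 3: ##.##
Row 4: .###.
Row 5: #####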